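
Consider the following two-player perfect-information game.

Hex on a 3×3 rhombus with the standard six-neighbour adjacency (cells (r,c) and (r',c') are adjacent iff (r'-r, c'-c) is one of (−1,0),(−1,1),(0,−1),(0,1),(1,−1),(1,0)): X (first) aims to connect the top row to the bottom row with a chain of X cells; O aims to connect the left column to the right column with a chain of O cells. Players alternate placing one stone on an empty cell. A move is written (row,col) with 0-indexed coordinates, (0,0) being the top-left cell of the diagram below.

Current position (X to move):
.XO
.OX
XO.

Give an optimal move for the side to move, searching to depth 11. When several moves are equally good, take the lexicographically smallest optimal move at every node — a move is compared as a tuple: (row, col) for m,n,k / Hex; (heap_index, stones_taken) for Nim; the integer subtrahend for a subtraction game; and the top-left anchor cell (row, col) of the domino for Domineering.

[.XO/.OX/XO.] X move#1: (0,0):-1/XXO/.OX/XO., (1,0):+1/.XO/XOX/XO.*, (2,2):-1/.XO/.OX/XOX
[.XO/XOX/XO.] end (terminal -1, O#2); searched .XO/.OX/XO. to 11

X's best at [.XO/.OX/XO.]: (1,0)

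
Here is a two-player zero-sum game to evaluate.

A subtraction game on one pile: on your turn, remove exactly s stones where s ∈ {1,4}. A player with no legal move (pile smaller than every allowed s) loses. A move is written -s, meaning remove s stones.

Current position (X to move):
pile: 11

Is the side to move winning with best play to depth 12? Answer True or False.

p1 X@[11]: -1[10]+1* -4[7]+1
p2 O@[10]: -1[9]-1* -4[6]-1
p3 X@[9]: -1[8]-1 -4[5]+1*
p4 O@[5]: -1[4]-1* -4[1]-1
p5 X@[4]: -1[3]-1 -4[0]+1*
p6 O@[0] terminal -1; root [11] d12

X winning at [11]: True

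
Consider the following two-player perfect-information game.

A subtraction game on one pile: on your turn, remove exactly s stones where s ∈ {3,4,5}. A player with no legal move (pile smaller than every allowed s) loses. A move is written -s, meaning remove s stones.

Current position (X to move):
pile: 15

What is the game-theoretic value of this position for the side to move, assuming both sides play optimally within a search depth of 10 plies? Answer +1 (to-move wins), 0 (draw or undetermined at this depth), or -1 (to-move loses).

value(15, X) = +1

p1 X@[15]: -3[12]-1 -4[11]-1 -5[10]+1*
p2 O@[10]: -3[7]-1* -4[6]-1 -5[5]-1
p3 X@[7]: -3[4]-1 -4[3]-1 -5[2]+1*
p4 O@[2] terminal -1; root [15] d10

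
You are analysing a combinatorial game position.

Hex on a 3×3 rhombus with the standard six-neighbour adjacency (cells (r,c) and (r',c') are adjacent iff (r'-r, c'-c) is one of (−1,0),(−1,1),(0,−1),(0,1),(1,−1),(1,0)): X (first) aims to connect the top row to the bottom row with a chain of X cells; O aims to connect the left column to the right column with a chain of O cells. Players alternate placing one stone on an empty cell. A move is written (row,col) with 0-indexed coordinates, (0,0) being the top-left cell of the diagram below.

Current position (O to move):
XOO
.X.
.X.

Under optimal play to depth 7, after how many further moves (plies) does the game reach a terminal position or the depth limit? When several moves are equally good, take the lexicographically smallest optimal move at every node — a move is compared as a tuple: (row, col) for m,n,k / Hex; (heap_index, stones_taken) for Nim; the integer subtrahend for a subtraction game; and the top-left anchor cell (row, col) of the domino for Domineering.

[XOO/.X./.X.] O move#1: (1,0):+1/XOO/OX./.X.*, (1,2):-1/XOO/.XO/.X., (2,0):-1/XOO/.X./OX., (2,2):-1/XOO/.X./.XO
[XOO/OX./.X.] end (terminal -1, X#2); searched XOO/.X./.X. to 7

PV length from [XOO/.X./.X.]: 1 ply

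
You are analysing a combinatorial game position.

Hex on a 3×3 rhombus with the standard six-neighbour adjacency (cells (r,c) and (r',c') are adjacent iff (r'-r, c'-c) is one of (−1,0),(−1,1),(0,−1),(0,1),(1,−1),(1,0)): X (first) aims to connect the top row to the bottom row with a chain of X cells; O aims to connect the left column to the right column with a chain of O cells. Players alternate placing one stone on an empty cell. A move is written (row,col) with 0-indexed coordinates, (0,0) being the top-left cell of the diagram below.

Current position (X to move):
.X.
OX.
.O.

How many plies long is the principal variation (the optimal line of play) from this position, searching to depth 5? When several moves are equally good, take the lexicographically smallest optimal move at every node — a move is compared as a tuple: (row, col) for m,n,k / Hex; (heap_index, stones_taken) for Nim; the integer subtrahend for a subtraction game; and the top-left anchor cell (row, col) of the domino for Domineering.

p1 X@[.X./OX./.O.]: (0,0)[XX./OX./.O.]-1 (0,2)[.XX/OX./.O.]-1 (1,2)[.X./OXX/.O.]+1* (2,0)[.X./OX./XO.]+1 (2,2)[.X./OX./.OX]+1
p2 O@[.X./OXX/.O.]: (0,0)[OX./OXX/.O.]-1* (0,2)[.XO/OXX/.O.]-1 (2,0)[.X./OXX/OO.]-1 (2,2)[.X./OXX/.OO]-1
p3 X@[OX./OXX/.O.]: (0,2)[OXX/OXX/.O.]+1* (2,0)[OX./OXX/XO.]+1 (2,2)[OX./OXX/.OX]+1
p4 O@[OXX/OXX/.O.]: (2,0)[OXX/OXX/OO.]-1* (2,2)[OXX/OXX/.OO]-1
p5 X@[OXX/OXX/OO.]: (2,2)[OXX/OXX/OOX]+1*
p6 O@[OXX/OXX/OOX] terminal -1; root [.X./OX./.O.] d5

PV length from [.X./OX./.O.]: 5 plies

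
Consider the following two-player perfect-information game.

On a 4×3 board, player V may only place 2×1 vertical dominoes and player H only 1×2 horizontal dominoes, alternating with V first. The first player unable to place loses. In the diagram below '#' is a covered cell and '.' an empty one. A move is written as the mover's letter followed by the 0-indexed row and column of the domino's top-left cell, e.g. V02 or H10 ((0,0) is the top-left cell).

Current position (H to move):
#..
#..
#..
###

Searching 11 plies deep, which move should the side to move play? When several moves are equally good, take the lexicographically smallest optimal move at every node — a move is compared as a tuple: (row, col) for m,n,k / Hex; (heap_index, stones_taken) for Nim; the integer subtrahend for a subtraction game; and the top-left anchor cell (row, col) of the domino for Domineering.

H's best at [#../#../#../###]: H11

ply 1, H at #../#../#../### | H01=-1→###/#../#../###; H11=+1→#../###/#../###*; H21=-1→#../#../###/###
ply 2: #../###/#../### is terminal -1 (V); from #../#../#../### depth 11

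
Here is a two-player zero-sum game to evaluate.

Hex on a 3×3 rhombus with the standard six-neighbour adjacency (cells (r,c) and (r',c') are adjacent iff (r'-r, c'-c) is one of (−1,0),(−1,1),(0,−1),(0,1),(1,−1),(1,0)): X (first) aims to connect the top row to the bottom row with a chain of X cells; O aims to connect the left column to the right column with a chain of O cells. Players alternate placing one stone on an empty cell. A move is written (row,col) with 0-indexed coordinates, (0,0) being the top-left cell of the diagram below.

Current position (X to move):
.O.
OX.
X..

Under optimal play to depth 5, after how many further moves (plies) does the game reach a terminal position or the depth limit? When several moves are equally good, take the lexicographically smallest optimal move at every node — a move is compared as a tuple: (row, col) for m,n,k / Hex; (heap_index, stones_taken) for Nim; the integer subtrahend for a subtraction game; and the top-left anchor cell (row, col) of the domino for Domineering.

[.O./OX./X..] X move#1: (0,0):-1/XO./OX./X.., (0,2):+1/.OX/OX./X..*, (1,2):-1/.O./OXX/X.., (2,1):-1/.O./OX./XX., (2,2):-1/.O./OX./X.X
[.OX/OX./X..] end (terminal -1, O#2); searched .O./OX./X.. to 5

PV length from [.O./OX./X..]: 1 ply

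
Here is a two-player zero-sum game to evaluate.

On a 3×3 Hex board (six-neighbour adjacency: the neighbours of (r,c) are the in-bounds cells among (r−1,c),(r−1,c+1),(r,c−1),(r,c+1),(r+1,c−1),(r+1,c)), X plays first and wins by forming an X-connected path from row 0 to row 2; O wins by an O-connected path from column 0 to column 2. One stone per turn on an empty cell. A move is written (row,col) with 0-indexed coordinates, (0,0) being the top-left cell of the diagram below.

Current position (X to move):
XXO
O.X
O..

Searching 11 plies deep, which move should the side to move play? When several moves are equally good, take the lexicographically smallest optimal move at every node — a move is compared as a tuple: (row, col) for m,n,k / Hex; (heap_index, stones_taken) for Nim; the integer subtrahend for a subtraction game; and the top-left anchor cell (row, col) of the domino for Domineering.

X's best at [XXO/O.X/O..]: (1,1)

p1 X@[XXO/O.X/O..]: (1,1)[XXO/OXX/O..]+1* (2,1)[XXO/O.X/OX.]-1 (2,2)[XXO/O.X/O.X]-1
p2 O@[XXO/OXX/O..]: (2,1)[XXO/OXX/OO.]-1* (2,2)[XXO/OXX/O.O]-1
p3 X@[XXO/OXX/OO.]: (2,2)[XXO/OXX/OOX]+1*
p4 O@[XXO/OXX/OOX] terminal -1; root [XXO/O.X/O..] d11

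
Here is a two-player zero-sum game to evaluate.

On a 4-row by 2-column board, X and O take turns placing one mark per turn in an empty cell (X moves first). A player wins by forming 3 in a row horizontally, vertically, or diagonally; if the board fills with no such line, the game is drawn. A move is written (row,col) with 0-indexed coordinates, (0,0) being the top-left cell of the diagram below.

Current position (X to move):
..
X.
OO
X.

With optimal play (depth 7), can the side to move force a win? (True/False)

X winning at [../X./OO/X.]: False

p1 X@[../X./OO/X.]: (0,0)[X./X./OO/X.]-1 (0,1)[.X/X./OO/X.]+0* (1,1)[../XX/OO/X.]+0 (3,1)[../X./OO/XX]+0
p2 O@[.X/X./OO/X.]: (0,0)[OX/X./OO/X.]+0* (1,1)[.X/XO/OO/X.]+0 (3,1)[.X/X./OO/XO]+0
p3 X@[OX/X./OO/X.]: (1,1)[OX/XX/OO/X.]+0* (3,1)[OX/X./OO/XX]+0
p4 O@[OX/XX/OO/X.]: (3,1)[OX/XX/OO/XO]+0*
p5 X@[OX/XX/OO/XO] terminal +0; root [../X./OO/X.] d7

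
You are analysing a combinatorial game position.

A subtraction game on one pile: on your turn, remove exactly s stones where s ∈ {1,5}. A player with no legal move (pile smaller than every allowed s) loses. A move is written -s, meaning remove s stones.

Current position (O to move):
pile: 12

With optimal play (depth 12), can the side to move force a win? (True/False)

ply 1, O at 12 | -1=-1→11*; -5=-1→7
ply 2, X at 11 | -1=+1→10*; -5=+1→6
ply 3, O at 10 | -1=-1→9*; -5=-1→5
ply 4, X at 9 | -1=+1→8*; -5=+1→4
ply 5, O at 8 | -1=-1→7*; -5=-1→3
ply 6, X at 7 | -1=+1→6*; -5=+1→2
ply 7, O at 6 | -1=-1→5*; -5=-1→1
ply 8, X at 5 | -1=+1→4*; -5=+1→0
ply 9, O at 4 | -1=-1→3*
ply 10, X at 3 | -1=+1→2*
ply 11, O at 2 | -1=-1→1*
ply 12, X at 1 | -1=+1→0*
ply 13: 0 is terminal -1 (O); from 12 depth 12

O winning at [12]: False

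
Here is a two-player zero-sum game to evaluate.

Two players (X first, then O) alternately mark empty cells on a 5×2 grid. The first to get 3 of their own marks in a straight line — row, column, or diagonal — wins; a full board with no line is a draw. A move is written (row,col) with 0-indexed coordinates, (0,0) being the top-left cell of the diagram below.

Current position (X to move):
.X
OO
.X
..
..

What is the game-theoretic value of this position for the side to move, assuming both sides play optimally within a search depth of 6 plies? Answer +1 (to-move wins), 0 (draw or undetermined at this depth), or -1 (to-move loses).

[.X/OO/.X/../..] X move#1: (0,0):+0/XX/OO/.X/../..*, (2,0):+0/.X/OO/XX/../.., (3,0):+0/.X/OO/.X/X./.., (3,1):+0/.X/OO/.X/.X/.., (4,0):-1/.X/OO/.X/../X., (4,1):+0/.X/OO/.X/../.X
[XX/OO/.X/../..] O move#2: (2,0):+0/XX/OO/OX/../..*, (3,0):+0/XX/OO/.X/O./.., (3,1):+0/XX/OO/.X/.O/.., (4,0):+0/XX/OO/.X/../O., (4,1):+0/XX/OO/.X/../.O
[XX/OO/OX/../..] X move#3: (3,0):+0/XX/OO/OX/X./..*, (3,1):-1/XX/OO/OX/.X/.., (4,0):-1/XX/OO/OX/../X., (4,1):-1/XX/OO/OX/../.X
[XX/OO/OX/X./..] O move#4: (3,1):+0/XX/OO/OX/XO/..*, (4,0):+0/XX/OO/OX/X./O., (4,1):+0/XX/OO/OX/X./.O
[XX/OO/OX/XO/..] X move#5: (4,0):+0/XX/OO/OX/XO/X.*, (4,1):+0/XX/OO/OX/XO/.X
[XX/OO/OX/XO/X.] O move#6: (4,1):+0/XX/OO/OX/XO/XO*
[XX/OO/OX/XO/XO] end (terminal +0, X#7); searched .X/OO/.X/../.. to 6

value(.X/OO/.X/../.., X) = 0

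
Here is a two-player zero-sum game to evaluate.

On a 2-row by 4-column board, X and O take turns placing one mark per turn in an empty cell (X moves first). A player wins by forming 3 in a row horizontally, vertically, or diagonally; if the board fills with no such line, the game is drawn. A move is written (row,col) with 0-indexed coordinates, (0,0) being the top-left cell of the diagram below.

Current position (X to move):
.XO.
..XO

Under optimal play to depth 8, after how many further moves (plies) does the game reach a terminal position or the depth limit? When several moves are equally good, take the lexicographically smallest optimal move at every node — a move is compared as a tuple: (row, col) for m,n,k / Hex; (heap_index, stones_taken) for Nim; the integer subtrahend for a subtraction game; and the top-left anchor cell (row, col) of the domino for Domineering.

p1 X@[.XO./..XO]: (0,0)[XXO./..XO]+0* (0,3)[.XOX/..XO]+0 (1,0)[.XO./X.XO]+0 (1,1)[.XO./.XXO]+0
p2 O@[XXO./..XO]: (0,3)[XXOO/..XO]+0* (1,0)[XXO./O.XO]+0 (1,1)[XXO./.OXO]+0
p3 X@[XXOO/..XO]: (1,0)[XXOO/X.XO]+0* (1,1)[XXOO/.XXO]+0
p4 O@[XXOO/X.XO]: (1,1)[XXOO/XOXO]+0*
p5 X@[XXOO/XOXO] terminal +0; root [.XO./..XO] d8

PV length from [.XO./..XO]: 4 plies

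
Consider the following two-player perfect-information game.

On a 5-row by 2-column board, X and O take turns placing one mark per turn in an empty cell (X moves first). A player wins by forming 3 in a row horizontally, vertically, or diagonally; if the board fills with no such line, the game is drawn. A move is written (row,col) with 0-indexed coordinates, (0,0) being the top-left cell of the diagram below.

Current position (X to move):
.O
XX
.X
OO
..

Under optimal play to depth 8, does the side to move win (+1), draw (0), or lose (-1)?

value(.O/XX/.X/OO/.., X) = 0

[.O/XX/.X/OO/..] X move#1: (0,0):+0/XO/XX/.X/OO/..*, (2,0):+0/.O/XX/XX/OO/.., (4,0):+0/.O/XX/.X/OO/X., (4,1):+0/.O/XX/.X/OO/.X
[XO/XX/.X/OO/..] O move#2: (2,0):+0/XO/XX/OX/OO/..*, (4,0):-1/XO/XX/.X/OO/O., (4,1):-1/XO/XX/.X/OO/.O
[XO/XX/OX/OO/..] X move#3: (4,0):+0/XO/XX/OX/OO/X.*, (4,1):-1/XO/XX/OX/OO/.X
[XO/XX/OX/OO/X.] O move#4: (4,1):+0/XO/XX/OX/OO/XO*
[XO/XX/OX/OO/XO] end (terminal +0, X#5); searched .O/XX/.X/OO/.. to 8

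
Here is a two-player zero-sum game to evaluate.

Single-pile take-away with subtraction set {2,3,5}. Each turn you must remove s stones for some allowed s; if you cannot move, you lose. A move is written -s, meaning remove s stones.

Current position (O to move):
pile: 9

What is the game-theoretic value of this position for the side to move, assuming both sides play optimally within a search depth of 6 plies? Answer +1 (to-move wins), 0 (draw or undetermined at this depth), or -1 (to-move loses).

ply 1, O at 9 | -2=+1→7*; -3=-1→6; -5=-1→4
ply 2, X at 7 | -2=-1→5*; -3=-1→4; -5=-1→2
ply 3, O at 5 | -2=-1→3; -3=-1→2; -5=+1→0*
ply 4: 0 is terminal -1 (X); from 9 depth 6

value(9, O) = +1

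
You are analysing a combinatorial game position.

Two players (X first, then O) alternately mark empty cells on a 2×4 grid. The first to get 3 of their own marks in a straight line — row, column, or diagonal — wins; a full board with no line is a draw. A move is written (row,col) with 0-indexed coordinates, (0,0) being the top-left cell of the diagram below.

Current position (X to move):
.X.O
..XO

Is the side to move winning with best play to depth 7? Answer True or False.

ply 1, X at .X.O/..XO | (0,0)=+0→XX.O/..XO*; (0,2)=+0→.XXO/..XO; (1,0)=+0→.X.O/X.XO; (1,1)=+0→.X.O/.XXO
ply 2, O at XX.O/..XO | (0,2)=+0→XXOO/..XO*; (1,0)=-1→XX.O/O.XO; (1,1)=-1→XX.O/.OXO
ply 3, X at XXOO/..XO | (1,0)=+0→XXOO/X.XO*; (1,1)=+0→XXOO/.XXO
ply 4, O at XXOO/X.XO | (1,1)=+0→XXOO/XOXO*
ply 5: XXOO/XOXO is terminal +0 (X); from .X.O/..XO depth 7

X winning at [.X.O/..XO]: False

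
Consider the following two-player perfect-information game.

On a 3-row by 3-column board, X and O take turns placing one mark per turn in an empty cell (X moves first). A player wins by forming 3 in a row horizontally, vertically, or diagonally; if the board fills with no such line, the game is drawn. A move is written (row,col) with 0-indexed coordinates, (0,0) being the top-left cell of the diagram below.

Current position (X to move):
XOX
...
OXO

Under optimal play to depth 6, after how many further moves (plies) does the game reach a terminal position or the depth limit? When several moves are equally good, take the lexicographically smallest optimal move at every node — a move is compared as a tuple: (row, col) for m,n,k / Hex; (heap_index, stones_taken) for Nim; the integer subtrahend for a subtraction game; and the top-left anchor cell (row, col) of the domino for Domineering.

PV length from [XOX/.../OXO]: 3 plies

[XOX/.../OXO] X move#1: (1,0):+0/XOX/X../OXO*, (1,1):+0/XOX/.X./OXO, (1,2):+0/XOX/..X/OXO
[XOX/X../OXO] O move#2: (1,1):+0/XOX/XO./OXO*, (1,2):+0/XOX/X.O/OXO
[XOX/XO./OXO] X move#3: (1,2):+0/XOX/XOX/OXO*
[XOX/XOX/OXO] end (terminal +0, O#4); searched XOX/.../OXO to 6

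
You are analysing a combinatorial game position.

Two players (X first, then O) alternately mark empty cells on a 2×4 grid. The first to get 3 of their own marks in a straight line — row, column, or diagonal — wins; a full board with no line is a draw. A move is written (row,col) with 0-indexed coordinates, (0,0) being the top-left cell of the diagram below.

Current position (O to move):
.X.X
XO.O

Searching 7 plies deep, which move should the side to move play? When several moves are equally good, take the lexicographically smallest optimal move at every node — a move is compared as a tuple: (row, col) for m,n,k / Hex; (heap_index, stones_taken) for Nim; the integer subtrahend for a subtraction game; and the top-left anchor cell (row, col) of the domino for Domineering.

ply 1, O at .X.X/XO.O | (0,0)=-1→OX.X/XO.O; (0,2)=+0→.XOX/XO.O; (1,2)=+1→.X.X/XOOO*
ply 2: .X.X/XOOO is terminal -1 (X); from .X.X/XO.O depth 7

O's best at [.X.X/XO.O]: (1,2)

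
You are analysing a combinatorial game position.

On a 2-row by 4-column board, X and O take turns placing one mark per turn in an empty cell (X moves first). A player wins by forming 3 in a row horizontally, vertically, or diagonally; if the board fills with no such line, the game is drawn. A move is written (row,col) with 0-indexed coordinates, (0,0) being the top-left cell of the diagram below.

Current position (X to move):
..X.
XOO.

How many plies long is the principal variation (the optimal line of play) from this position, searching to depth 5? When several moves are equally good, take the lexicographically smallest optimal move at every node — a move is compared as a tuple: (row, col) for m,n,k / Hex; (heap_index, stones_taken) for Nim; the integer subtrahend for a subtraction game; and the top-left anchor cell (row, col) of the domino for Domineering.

PV length from [..X./XOO.]: 4 plies

ply 1, X at ..X./XOO. | (0,0)=-1→X.X./XOO.; (0,1)=-1→.XX./XOO.; (0,3)=-1→..XX/XOO.; (1,3)=+0→..X./XOOX*
ply 2, O at ..X./XOOX | (0,0)=+0→O.X./XOOX*; (0,1)=+0→.OX./XOOX; (0,3)=+0→..XO/XOOX
ply 3, X at O.X./XOOX | (0,1)=+0→OXX./XOOX*; (0,3)=+0→O.XX/XOOX
ply 4, O at OXX./XOOX | (0,3)=+0→OXXO/XOOX*
ply 5: OXXO/XOOX is terminal +0 (X); from ..X./XOO. depth 5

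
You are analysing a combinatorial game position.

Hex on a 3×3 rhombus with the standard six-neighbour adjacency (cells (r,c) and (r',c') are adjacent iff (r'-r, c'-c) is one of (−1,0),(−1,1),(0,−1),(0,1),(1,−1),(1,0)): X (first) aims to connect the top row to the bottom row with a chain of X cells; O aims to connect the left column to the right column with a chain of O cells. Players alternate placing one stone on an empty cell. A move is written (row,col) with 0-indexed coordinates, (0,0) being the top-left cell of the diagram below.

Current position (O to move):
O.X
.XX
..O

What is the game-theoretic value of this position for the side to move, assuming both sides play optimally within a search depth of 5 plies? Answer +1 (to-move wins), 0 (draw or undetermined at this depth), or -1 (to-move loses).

[O.X/.XX/..O] O move#1: (0,1):-1/OOX/.XX/..O*, (1,0):-1/O.X/OXX/..O, (2,0):-1/O.X/.XX/O.O, (2,1):-1/O.X/.XX/.OO
[OOX/.XX/..O] X move#2: (1,0):+1/OOX/XXX/..O*, (2,0):+1/OOX/.XX/X.O, (2,1):+1/OOX/.XX/.XO
[OOX/XXX/..O] O move#3: (2,0):-1/OOX/XXX/O.O*, (2,1):-1/OOX/XXX/.OO
[OOX/XXX/O.O] X move#4: (2,1):+1/OOX/XXX/OXO*
[OOX/XXX/OXO] end (terminal -1, O#5); searched O.X/.XX/..O to 5

value(O.X/.XX/..O, O) = -1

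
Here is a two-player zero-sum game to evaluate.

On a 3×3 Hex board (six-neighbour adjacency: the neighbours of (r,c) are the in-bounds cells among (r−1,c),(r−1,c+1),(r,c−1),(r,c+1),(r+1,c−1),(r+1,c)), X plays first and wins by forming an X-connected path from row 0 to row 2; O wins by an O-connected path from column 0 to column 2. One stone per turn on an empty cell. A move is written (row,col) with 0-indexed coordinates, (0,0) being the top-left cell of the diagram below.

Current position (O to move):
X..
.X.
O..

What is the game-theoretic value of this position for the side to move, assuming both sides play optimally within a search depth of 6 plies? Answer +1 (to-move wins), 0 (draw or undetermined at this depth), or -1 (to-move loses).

ply 1, O at X../.X./O.. | (0,1)=-1→XO./.X./O..; (0,2)=-1→X.O/.X./O..; (1,0)=-1→X../OX./O..; (1,2)=-1→X../.XO/O..; (2,1)=+1→X../.X./OO.*; (2,2)=-1→X../.X./O.O
ply 2, X at X../.X./OO. | (0,1)=-1→XX./.X./OO.*; (0,2)=-1→X.X/.X./OO.; (1,0)=-1→X../XX./OO.; (1,2)=-1→X../.XX/OO.; (2,2)=-1→X../.X./OOX
ply 3, O at XX./.X./OO. | (0,2)=+1→XXO/.X./OO.*; (1,0)=+1→XX./OX./OO.; (1,2)=+1→XX./.XO/OO.; (2,2)=+1→XX./.X./OOO
ply 4, X at XXO/.X./OO. | (1,0)=-1→XXO/XX./OO.*; (1,2)=-1→XXO/.XX/OO.; (2,2)=-1→XXO/.X./OOX
ply 5, O at XXO/XX./OO. | (1,2)=+1→XXO/XXO/OO.*; (2,2)=+1→XXO/XX./OOO
ply 6: XXO/XXO/OO. is terminal -1 (X); from X../.X./O.. depth 6

value(X../.X./O.., O) = +1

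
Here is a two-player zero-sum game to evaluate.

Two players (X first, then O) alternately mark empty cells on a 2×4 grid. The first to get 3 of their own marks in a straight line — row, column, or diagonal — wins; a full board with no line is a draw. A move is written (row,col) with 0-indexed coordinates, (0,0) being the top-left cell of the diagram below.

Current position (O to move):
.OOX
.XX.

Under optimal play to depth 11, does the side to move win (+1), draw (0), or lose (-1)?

ply 1, O at .OOX/.XX. | (0,0)=+1→OOOX/.XX.*; (1,0)=-1→.OOX/OXX.; (1,3)=-1→.OOX/.XXO
ply 2: OOOX/.XX. is terminal -1 (X); from .OOX/.XX. depth 11

value(.OOX/.XX., O) = +1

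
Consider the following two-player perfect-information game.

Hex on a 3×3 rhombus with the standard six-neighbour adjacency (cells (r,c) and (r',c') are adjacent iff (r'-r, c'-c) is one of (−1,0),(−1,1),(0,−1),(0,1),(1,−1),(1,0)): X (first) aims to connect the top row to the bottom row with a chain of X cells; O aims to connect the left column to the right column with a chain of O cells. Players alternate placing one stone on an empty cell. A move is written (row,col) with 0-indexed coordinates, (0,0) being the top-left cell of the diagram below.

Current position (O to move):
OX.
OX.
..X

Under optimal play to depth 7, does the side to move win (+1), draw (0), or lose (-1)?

ply 1, O at OX./OX./..X | (0,2)=-1→OXO/OX./..X*; (1,2)=-1→OX./OXO/..X; (2,0)=-1→OX./OX./O.X; (2,1)=-1→OX./OX./.OX
ply 2, X at OXO/OX./..X | (1,2)=+1→OXO/OXX/..X*; (2,0)=+1→OXO/OX./X.X; (2,1)=+1→OXO/OX./.XX
ply 3: OXO/OXX/..X is terminal -1 (O); from OX./OX./..X depth 7

value(OX./OX./..X, O) = -1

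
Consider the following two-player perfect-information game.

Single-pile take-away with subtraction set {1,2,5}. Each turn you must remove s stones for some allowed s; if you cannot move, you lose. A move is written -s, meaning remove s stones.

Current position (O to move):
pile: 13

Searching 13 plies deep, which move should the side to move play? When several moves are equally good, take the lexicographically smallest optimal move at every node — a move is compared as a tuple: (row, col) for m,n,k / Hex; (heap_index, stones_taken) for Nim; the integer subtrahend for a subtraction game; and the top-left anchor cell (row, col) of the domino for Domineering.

O's best at [13]: -1

ply 1, O at 13 | -1=+1→12*; -2=-1→11; -5=-1→8
ply 2, X at 12 | -1=-1→11*; -2=-1→10; -5=-1→7
ply 3, O at 11 | -1=-1→10; -2=+1→9*; -5=+1→6
ply 4, X at 9 | -1=-1→8*; -2=-1→7; -5=-1→4
ply 5, O at 8 | -1=-1→7; -2=+1→6*; -5=+1→3
ply 6, X at 6 | -1=-1→5*; -2=-1→4; -5=-1→1
ply 7, O at 5 | -1=-1→4; -2=+1→3*; -5=+1→0
ply 8, X at 3 | -1=-1→2*; -2=-1→1
ply 9, O at 2 | -1=-1→1; -2=+1→0*
ply 10: 0 is terminal -1 (X); from 13 depth 13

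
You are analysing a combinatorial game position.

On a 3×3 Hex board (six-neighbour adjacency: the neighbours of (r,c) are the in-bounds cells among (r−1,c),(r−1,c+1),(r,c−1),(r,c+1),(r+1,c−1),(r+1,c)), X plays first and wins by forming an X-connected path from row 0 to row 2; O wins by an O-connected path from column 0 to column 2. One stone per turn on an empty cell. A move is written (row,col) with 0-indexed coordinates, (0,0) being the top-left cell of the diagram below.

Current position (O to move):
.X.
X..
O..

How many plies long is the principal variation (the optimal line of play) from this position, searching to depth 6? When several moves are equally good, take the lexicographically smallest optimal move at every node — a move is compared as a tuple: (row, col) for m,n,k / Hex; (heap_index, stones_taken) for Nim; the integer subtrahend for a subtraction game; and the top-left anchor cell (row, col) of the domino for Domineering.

PV length from [.X./X../O..]: 3 plies

ply 1, O at .X./X../O.. | (0,0)=-1→OX./X../O..; (0,2)=+1→.XO/X../O..*; (1,1)=+1→.X./XO./O..; (1,2)=+1→.X./X.O/O..; (2,1)=+1→.X./X../OO.; (2,2)=+1→.X./X../O.O
ply 2, X at .XO/X../O.. | (0,0)=-1→XXO/X../O..*; (1,1)=-1→.XO/XX./O..; (1,2)=-1→.XO/X.X/O..; (2,1)=-1→.XO/X../OX.; (2,2)=-1→.XO/X../O.X
ply 3, O at XXO/X../O.. | (1,1)=+1→XXO/XO./O..*; (1,2)=+1→XXO/X.O/O..; (2,1)=+1→XXO/X../OO.; (2,2)=+1→XXO/X../O.O
ply 4: XXO/XO./O.. is terminal -1 (X); from .X./X../O.. depth 6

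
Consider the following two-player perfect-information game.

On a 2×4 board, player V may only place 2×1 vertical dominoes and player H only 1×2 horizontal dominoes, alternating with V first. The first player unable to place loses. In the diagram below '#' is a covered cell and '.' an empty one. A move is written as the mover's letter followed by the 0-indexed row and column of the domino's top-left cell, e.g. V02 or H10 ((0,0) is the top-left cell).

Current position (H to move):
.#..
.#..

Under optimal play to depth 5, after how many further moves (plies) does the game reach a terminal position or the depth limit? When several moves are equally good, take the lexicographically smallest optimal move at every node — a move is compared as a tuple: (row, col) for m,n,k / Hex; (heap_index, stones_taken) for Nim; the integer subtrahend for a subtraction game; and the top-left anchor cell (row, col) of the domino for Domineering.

PV length from [.#../.#..]: 3 plies

p1 H@[.#../.#..]: H02[.###/.#..]+1* H12[.#../.###]+1
p2 V@[.###/.#..]: V00[####/##..]-1*
p3 H@[####/##..]: H12[####/####]+1*
p4 V@[####/####] terminal -1; root [.#../.#..] d5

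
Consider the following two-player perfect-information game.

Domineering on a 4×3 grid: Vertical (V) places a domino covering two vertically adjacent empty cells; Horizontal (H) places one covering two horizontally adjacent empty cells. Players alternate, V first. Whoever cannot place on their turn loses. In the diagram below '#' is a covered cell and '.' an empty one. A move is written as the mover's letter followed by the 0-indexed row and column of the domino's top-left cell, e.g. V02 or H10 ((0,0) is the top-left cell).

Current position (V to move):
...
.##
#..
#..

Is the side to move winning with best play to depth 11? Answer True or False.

p1 V@[.../.##/#../#..]: V00[#../###/#../#..]-1 V21[.../.##/##./##.]+1* V22[.../.##/#.#/#.#]+1
p2 H@[.../.##/##./##.]: H00[##./.##/##./##.]-1* H01[.##/.##/##./##.]-1
p3 V@[##./.##/##./##.]: V22[##./.##/###/###]+1*
p4 H@[##./.##/###/###] terminal -1; root [.../.##/#../#..] d11

V winning at [.../.##/#../#..]: True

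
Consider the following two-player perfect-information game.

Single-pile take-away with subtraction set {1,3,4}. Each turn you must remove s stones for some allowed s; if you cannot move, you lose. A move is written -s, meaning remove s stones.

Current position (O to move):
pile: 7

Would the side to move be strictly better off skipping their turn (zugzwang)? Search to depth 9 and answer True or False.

zugzwang(7, O) = True

[7] O move#1: -1:-1/6*, -3:-1/4, -4:-1/3
[6] X move#2: -1:-1/5, -3:-1/3, -4:+1/2*
[2] O move#3: -1:-1/1*
[1] X move#4: -1:+1/0*
[0] end (terminal -1, O#5); searched 7 to 9
suppose O passes — search the same position with X to move:
pass> [7] X move#1: -1:-1/6*, -3:-1/4, -4:-1/3
pass> [6] O move#2: -1:-1/5, -3:-1/3, -4:+1/2*
pass> [2] X move#3: -1:-1/1*
pass> [1] O move#4: -1:+1/0*
pass> [0] end (terminal -1, X#5); searched 7 to 9
for O: play -1, pass +1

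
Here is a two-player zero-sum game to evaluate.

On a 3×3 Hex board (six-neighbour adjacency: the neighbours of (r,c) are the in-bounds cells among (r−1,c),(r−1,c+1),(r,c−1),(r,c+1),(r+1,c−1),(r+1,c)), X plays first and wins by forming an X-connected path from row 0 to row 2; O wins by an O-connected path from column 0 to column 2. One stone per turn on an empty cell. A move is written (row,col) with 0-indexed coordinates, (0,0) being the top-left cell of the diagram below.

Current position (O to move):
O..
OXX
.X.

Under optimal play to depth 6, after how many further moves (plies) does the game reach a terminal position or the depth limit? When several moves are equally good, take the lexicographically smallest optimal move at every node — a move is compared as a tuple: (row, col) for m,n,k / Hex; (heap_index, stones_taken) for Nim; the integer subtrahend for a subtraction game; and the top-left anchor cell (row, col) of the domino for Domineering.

PV length from [O../OXX/.X.]: 2 plies

[O../OXX/.X.] O move#1: (0,1):-1/OO./OXX/.X.*, (0,2):-1/O.O/OXX/.X., (2,0):-1/O../OXX/OX., (2,2):-1/O../OXX/.XO
[OO./OXX/.X.] X move#2: (0,2):+1/OOX/OXX/.X.*, (2,0):-1/OO./OXX/XX., (2,2):-1/OO./OXX/.XX
[OOX/OXX/.X.] end (terminal -1, O#3); searched O../OXX/.X. to 6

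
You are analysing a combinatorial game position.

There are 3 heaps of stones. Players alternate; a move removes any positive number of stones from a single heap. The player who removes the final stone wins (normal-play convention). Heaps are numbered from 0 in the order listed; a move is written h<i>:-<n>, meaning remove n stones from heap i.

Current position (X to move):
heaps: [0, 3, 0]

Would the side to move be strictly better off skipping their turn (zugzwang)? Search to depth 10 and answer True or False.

p1 X@[(0,3,0)]: h1:-1[(0,2,0)]-1 h1:-2[(0,1,0)]-1 h1:-3[(0,0,0)]+1*
p2 O@[(0,0,0)] terminal -1; root [(0,3,0)] d10
pass branch (O moves first from the same position):
  | p1 O@[(0,3,0)]: h1:-1[(0,2,0)]-1 h1:-2[(0,1,0)]-1 h1:-3[(0,0,0)]+1*
  | p2 X@[(0,0,0)] terminal -1; root [(0,3,0)] d10
X moving scores +1; X passing scores -1

zugzwang((0,3,0), X) = False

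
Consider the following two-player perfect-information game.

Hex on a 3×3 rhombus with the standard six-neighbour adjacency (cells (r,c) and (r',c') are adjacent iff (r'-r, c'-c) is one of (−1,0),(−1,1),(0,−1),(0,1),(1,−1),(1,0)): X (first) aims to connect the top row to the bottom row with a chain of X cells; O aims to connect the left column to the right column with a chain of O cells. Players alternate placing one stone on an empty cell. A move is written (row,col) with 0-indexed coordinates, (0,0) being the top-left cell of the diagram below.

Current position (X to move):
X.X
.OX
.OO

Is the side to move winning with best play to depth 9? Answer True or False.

X winning at [X.X/.OX/.OO]: False

[X.X/.OX/.OO] X move#1: (0,1):-1/XXX/.OX/.OO*, (1,0):-1/X.X/XOX/.OO, (2,0):-1/X.X/.OX/XOO
[XXX/.OX/.OO] O move#2: (1,0):+1/XXX/OOX/.OO*, (2,0):+1/XXX/.OX/OOO
[XXX/OOX/.OO] end (terminal -1, X#3); searched X.X/.OX/.OO to 9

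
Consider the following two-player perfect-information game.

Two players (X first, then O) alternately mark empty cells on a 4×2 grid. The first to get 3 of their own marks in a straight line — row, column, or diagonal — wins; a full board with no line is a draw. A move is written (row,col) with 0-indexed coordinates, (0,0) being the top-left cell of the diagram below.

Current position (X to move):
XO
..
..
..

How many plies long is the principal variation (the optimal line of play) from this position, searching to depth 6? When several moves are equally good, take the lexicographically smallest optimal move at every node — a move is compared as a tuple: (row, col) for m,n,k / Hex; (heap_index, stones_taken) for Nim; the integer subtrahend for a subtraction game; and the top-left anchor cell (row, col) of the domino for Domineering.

PV length from [XO/../../..]: 6 plies

p1 X@[XO/../../..]: (1,0)[XO/X./../..]+0* (1,1)[XO/.X/../..]+0 (2,0)[XO/../X./..]+0 (2,1)[XO/../.X/..]+0 (3,0)[XO/../../X.]+0 (3,1)[XO/../../.X]+0
p2 O@[XO/X./../..]: (1,1)[XO/XO/../..]-1 (2,0)[XO/X./O./..]+0* (2,1)[XO/X./.O/..]-1 (3,0)[XO/X./../O.]-1 (3,1)[XO/X./../.O]-1
p3 X@[XO/X./O./..]: (1,1)[XO/XX/O./..]+0* (2,1)[XO/X./OX/..]+0 (3,0)[XO/X./O./X.]+0 (3,1)[XO/X./O./.X]+0
p4 O@[XO/XX/O./..]: (2,1)[XO/XX/OO/..]+0* (3,0)[XO/XX/O./O.]+0 (3,1)[XO/XX/O./.O]+0
p5 X@[XO/XX/OO/..]: (3,0)[XO/XX/OO/X.]+0* (3,1)[XO/XX/OO/.X]+0
p6 O@[XO/XX/OO/X.]: (3,1)[XO/XX/OO/XO]+0*
p7 X@[XO/XX/OO/XO] terminal +0; root [XO/../../..] d6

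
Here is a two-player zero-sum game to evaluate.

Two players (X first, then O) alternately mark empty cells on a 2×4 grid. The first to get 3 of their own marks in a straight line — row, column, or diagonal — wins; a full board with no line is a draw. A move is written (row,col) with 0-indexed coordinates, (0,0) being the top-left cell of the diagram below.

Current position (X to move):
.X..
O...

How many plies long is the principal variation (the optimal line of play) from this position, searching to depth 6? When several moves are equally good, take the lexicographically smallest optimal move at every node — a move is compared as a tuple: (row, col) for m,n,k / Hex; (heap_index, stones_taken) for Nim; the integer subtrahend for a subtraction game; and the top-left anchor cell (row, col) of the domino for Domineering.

[.X../O...] X move#1: (0,0):+0/XX../O..., (0,2):+1/.XX./O...*, (0,3):+0/.X.X/O..., (1,1):+0/.X../OX.., (1,2):+0/.X../O.X., (1,3):+0/.X../O..X
[.XX./O...] O move#2: (0,0):-1/OXX./O...*, (0,3):-1/.XXO/O..., (1,1):-1/.XX./OO.., (1,2):-1/.XX./O.O., (1,3):-1/.XX./O..O
[OXX./O...] X move#3: (0,3):+1/OXXX/O...*, (1,1):+0/OXX./OX.., (1,2):+0/OXX./O.X., (1,3):+0/OXX./O..X
[OXXX/O...] end (terminal -1, O#4); searched .X../O... to 6

PV length from [.X../O...]: 3 plies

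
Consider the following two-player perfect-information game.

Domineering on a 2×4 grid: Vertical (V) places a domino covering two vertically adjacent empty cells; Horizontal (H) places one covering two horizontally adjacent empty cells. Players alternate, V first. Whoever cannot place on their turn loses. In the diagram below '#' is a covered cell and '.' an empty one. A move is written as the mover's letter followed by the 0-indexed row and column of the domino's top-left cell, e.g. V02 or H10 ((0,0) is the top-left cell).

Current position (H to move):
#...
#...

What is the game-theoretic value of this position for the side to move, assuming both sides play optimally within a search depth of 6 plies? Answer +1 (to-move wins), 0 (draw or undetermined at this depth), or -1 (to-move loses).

value(#.../#..., H) = +1

[#.../#...] H move#1: H01:+1/###./#...*, H02:+1/#.##/#..., H11:+1/#.../###., H12:+1/#.../#.##
[###./#...] V move#2: V03:-1/####/#..#*
[####/#..#] H move#3: H11:+1/####/####*
[####/####] end (terminal -1, V#4); searched #.../#... to 6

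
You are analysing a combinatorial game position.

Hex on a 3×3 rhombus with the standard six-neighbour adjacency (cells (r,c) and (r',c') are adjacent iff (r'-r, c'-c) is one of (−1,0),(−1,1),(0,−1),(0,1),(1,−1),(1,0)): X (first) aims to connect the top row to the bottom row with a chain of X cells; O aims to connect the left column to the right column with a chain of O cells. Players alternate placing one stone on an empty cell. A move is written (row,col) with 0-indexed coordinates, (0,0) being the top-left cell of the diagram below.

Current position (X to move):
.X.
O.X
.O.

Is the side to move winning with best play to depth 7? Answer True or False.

X winning at [.X./O.X/.O.]: True

[.X./O.X/.O.] X move#1: (0,0):-1/XX./O.X/.O., (0,2):-1/.XX/O.X/.O., (1,1):+1/.X./OXX/.O.*, (2,0):-1/.X./O.X/XO., (2,2):+1/.X./O.X/.OX
[.X./OXX/.O.] O move#2: (0,0):-1/OX./OXX/.O.*, (0,2):-1/.XO/OXX/.O., (2,0):-1/.X./OXX/OO., (2,2):-1/.X./OXX/.OO
[OX./OXX/.O.] X move#3: (0,2):+1/OXX/OXX/.O.*, (2,0):+1/OX./OXX/XO., (2,2):+1/OX./OXX/.OX
[OXX/OXX/.O.] O move#4: (2,0):-1/OXX/OXX/OO.*, (2,2):-1/OXX/OXX/.OO
[OXX/OXX/OO.] X move#5: (2,2):+1/OXX/OXX/OOX*
[OXX/OXX/OOX] end (terminal -1, O#6); searched .X./O.X/.O. to 7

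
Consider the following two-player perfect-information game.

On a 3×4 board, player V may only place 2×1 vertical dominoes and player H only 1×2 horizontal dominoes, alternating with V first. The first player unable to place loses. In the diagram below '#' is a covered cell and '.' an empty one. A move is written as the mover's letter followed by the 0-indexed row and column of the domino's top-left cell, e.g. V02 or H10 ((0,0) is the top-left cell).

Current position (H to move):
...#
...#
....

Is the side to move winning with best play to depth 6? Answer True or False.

H winning at [...#/...#/....]: True

p1 H@[...#/...#/....]: H00[##.#/...#/....]-1 H01[.###/...#/....]-1 H10[...#/##.#/....]+1* H11[...#/.###/....]+1 H20[...#/...#/##..]-1 H21[...#/...#/.##.]-1 H22[...#/...#/..##]-1
p2 V@[...#/##.#/....]: V02[..##/####/....]-1* V12[...#/####/..#.]-1
p3 H@[..##/####/....]: H00[####/####/....]+1* H20[..##/####/##..]+1 H21[..##/####/.##.]+1 H22[..##/####/..##]+1
p4 V@[####/####/....] terminal -1; root [...#/...#/....] d6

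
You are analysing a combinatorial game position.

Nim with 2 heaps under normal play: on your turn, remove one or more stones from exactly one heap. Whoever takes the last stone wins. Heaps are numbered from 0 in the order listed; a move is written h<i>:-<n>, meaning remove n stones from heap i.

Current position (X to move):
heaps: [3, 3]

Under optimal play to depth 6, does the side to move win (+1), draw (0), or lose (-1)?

value((3,3), X) = -1

[(3,3)] X move#1: h0:-1:-1/(2,3)*, h0:-2:-1/(1,3), h0:-3:-1/(0,3), h1:-1:-1/(3,2), h1:-2:-1/(3,1), h1:-3:-1/(3,0)
[(2,3)] O move#2: h0:-1:-1/(1,3), h0:-2:-1/(0,3), h1:-1:+1/(2,2)*, h1:-2:-1/(2,1), h1:-3:-1/(2,0)
[(2,2)] X move#3: h0:-1:-1/(1,2)*, h0:-2:-1/(0,2), h1:-1:-1/(2,1), h1:-2:-1/(2,0)
[(1,2)] O move#4: h0:-1:-1/(0,2), h1:-1:+1/(1,1)*, h1:-2:-1/(1,0)
[(1,1)] X move#5: h0:-1:-1/(0,1)*, h1:-1:-1/(1,0)
[(0,1)] O move#6: h1:-1:+1/(0,0)*
[(0,0)] end (terminal -1, X#7); searched (3,3) to 6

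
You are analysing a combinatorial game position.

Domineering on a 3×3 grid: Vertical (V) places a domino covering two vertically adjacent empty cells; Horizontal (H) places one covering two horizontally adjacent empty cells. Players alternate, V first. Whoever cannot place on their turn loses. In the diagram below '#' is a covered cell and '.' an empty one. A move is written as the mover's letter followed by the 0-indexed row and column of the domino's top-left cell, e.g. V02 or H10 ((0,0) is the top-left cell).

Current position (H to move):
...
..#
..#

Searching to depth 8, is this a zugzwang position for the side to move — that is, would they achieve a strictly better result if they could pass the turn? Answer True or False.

[.../..#/..#] H move#1: H00:-1/##./..#/..#, H01:-1/.##/..#/..#, H10:+1/.../###/..#*, H20:-1/.../..#/###
[.../###/..#] end (terminal -1, V#2); searched .../..#/..# to 8
suppose H passes — search the same position with V to move:
pass> [.../..#/..#] V move#1: V00:+1/#../#.#/..#*, V01:+1/.#./.##/..#, V10:+1/.../#.#/#.#, V11:+1/.../.##/.##
pass> [#../#.#/..#] H move#2: H01:-1/###/#.#/..#*, H20:-1/#../#.#/###
pass> [###/#.#/..#] V move#3: V11:+1/###/###/.##*
pass> [###/###/.##] end (terminal -1, H#4); searched .../..#/..# to 8
for H: play +1, pass -1

zugzwang(.../..#/..#, H) = False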